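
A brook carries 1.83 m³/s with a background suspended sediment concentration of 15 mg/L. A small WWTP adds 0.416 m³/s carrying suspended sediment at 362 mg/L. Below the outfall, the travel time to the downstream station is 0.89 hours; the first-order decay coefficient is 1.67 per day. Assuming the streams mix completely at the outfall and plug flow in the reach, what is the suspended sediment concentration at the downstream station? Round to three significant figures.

74.5 mg/L

Mass balance: C = (1.830·15.00 + 0.4160·362.0) / 2.246 = 178.0/2.246 = 79.27 mg/L.
First-order decay: C = 79.27·exp(−k·t) = 79.27·0.9399 = 74.51 mg/L.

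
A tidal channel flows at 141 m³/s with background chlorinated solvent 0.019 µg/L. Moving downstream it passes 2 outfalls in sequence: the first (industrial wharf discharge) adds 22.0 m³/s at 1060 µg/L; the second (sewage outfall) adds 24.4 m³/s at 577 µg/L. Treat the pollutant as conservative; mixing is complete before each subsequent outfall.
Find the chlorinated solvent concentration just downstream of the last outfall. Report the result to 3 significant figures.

200 µg/L

Outfall 1: combined Q = 163.0 m³/s; C = (141.0·0.01900 + 22.00·1060)/163.0 = 143.1 µg/L.
Outfall 2: combined Q = 187.4 m³/s; C = (163.0·143.1 + 24.40·577.0)/187.4 = 199.6 µg/L.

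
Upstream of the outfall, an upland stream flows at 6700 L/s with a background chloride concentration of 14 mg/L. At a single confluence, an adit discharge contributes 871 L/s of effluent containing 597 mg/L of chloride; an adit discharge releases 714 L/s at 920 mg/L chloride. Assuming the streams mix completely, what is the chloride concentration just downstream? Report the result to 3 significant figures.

Conservation of mass: C = (6700·14.00 + 871.0·597.0 + 714.0·920.0) / 8285 = 1271000/8285 = 153.4 mg/L.

153 mg/L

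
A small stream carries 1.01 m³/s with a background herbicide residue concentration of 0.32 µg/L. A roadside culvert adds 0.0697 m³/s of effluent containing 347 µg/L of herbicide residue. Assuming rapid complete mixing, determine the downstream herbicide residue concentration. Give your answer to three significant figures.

22.7 µg/L

Mixed concentration C = ΣQC/ΣQ = (1.010·0.3200 + 0.06970·347.0) / 1.080 = 24.51/1.080 = 22.70 µg/L.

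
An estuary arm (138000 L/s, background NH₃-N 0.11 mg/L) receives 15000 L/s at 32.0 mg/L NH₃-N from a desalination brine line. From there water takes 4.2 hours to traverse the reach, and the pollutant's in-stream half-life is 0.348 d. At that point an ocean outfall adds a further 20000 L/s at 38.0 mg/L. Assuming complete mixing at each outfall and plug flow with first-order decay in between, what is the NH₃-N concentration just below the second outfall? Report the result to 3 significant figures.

6.41 mg/L

Mixed concentration C = ΣQC/ΣQ = (138000·0.1100 + 15000·32.00) / 153000 = 495200/153000 = 3.236 mg/L; combined flow 153000 L/s.
Half-life 0.348 d → k = ln 2 / 0.348 = 1.992 d⁻¹.
After decay, C = 3.236 × e^(−kt) = 3.236 × 0.7057 = 2.284 mg/L.
At the second outfall, C = (153000·2.284 + 20000·38.00) / (153000 + 20000) = 6.413 mg/L.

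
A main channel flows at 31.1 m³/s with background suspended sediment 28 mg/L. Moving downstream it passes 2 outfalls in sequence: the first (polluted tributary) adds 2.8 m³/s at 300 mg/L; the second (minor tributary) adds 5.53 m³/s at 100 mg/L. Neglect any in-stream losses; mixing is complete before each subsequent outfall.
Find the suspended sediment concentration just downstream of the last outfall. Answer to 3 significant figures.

After outfall 1: Q = 31.10 + 2.800 = 33.90 m³/s; C = (31.10·28.00 + 2.800·300.0)/33.90 = 50.47 mg/L.
After outfall 2: Q = 33.90 + 5.530 = 39.43 m³/s; C = (33.90·50.47 + 5.530·100.0)/39.43 = 57.41 mg/L.

57.4 mg/L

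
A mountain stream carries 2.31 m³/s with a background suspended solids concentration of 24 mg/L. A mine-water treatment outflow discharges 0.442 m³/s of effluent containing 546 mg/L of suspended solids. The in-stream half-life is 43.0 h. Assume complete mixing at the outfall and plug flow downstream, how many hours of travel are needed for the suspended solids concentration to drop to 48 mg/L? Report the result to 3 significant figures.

Flow-weighted average: C = (2.310·24.00 + 0.4420·546.0) / 2.752 = 296.8/2.752 = 107.8 mg/L.
Half-life 43.0 h → k = ln 2 / 43.0 = 0.01612 h⁻¹ = 0.3869 d⁻¹.
107.8·exp(−k·t) = 48 → t = ln(107.8/48)/k = 180800 s = 50.21 h.

50.2 h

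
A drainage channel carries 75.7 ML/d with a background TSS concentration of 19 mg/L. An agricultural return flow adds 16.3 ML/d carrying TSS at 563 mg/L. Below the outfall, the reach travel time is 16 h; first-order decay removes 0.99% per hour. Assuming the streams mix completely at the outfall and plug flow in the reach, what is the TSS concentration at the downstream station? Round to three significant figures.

98.4 mg/L

Mixed concentration C = ΣQC/ΣQ = (75.70·19.00 + 16.30·563.0) / 92.00 = 10620/92.00 = 115.4 mg/L.
0.99%/h lost → k = −ln(1 − 0.0099) = 0.009949 h⁻¹.
Decay over the reach: 115.4·exp(−kt) = 115.4·0.8528 = 98.40 mg/L.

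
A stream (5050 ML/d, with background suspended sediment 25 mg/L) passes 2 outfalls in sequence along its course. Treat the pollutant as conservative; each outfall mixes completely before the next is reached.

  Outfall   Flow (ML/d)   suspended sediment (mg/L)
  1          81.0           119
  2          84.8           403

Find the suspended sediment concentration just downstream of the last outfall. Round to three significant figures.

After outfall 1: Q = 5050 + 81.00 = 5131 ML/d; C = (5050·25.00 + 81.00·119.0)/5131 = 26.48 mg/L.
After outfall 2: Q = 5131 + 84.80 = 5216 ML/d; C = (5131·26.48 + 84.80·403.0)/5216 = 32.61 mg/L.

32.6 mg/L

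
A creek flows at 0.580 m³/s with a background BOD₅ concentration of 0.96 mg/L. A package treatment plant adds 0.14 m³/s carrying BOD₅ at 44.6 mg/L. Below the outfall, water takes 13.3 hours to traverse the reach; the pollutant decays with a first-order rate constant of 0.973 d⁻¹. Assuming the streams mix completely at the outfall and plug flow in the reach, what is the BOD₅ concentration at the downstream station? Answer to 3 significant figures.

5.51 mg/L

Mass balance: C = (0.5800·0.9600 + 0.1400·44.60) / 0.7200 = 6.801/0.7200 = 9.446 mg/L.
Decay over the reach: 9.446·exp(−kt) = 9.446·0.5832 = 5.509 mg/L.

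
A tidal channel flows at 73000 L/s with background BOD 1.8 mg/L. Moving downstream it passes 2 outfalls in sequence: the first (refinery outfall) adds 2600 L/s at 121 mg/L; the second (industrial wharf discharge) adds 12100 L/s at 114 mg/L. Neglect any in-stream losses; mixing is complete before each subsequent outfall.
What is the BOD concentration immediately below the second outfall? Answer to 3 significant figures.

After outfall 1: Q = 73000 + 2600 = 75600 L/s; C = (73000·1.800 + 2600·121.0)/75600 = 5.899 mg/L.
After outfall 2: Q = 75600 + 12100 = 87700 L/s; C = (75600·5.899 + 12100·114.0)/87700 = 20.81 mg/L.

20.8 mg/L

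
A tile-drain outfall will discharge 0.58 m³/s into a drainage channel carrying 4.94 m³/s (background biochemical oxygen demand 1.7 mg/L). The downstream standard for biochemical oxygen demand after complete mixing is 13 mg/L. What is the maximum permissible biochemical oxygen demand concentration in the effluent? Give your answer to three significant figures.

109 mg/L

At the limit, (Qr·Cr + Qe·Cₑ)/(Qr + Qe) = 13:
Cₑ = (5.520·13 − 4.940·1.700) / 0.5800 = 109.2 mg/L.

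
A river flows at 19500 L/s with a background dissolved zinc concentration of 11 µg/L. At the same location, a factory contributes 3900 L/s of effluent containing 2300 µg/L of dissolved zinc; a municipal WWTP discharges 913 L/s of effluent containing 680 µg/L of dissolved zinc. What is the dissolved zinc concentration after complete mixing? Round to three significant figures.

Flow-weighted average: C = (19500·11.00 + 3900·2300 + 913.0·680.0) / 24310 = 9805000/24310 = 403.3 µg/L.

403 µg/L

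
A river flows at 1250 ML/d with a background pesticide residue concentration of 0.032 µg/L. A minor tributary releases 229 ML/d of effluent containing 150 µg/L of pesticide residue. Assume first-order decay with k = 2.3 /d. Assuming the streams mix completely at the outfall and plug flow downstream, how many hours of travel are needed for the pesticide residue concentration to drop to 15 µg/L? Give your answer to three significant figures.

4.57 h

Mixed concentration C = ΣQC/ΣQ = (1250·0.03200 + 229.0·150.0) / 1479 = 34390/1479 = 23.25 µg/L.
23.25·exp(−k·t) = 15 → t = ln(23.25/15)/k = 16470 s = 4.574 h.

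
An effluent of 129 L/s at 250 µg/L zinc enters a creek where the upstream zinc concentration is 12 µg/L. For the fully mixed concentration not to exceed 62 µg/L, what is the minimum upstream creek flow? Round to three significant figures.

485 L/s

Set C_mix = 62: (Q·12.00 + 129.0·250.0) / (Q + 129.0) = 62
→ Q = 129.0·(250.0 − 62)/(62 − 12.00) = 485.0 L/s.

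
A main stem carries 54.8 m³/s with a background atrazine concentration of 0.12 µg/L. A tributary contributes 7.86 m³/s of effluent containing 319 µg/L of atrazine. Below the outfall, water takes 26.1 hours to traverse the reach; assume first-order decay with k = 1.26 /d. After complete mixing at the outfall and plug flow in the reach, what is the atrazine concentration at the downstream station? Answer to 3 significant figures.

Mass balance: C = (54.80·0.1200 + 7.860·319.0) / 62.66 = 2514/62.66 = 40.12 µg/L.
After decay, C = 40.12 × e^(−kt) = 40.12 × 0.2540 = 10.19 µg/L.

10.2 µg/L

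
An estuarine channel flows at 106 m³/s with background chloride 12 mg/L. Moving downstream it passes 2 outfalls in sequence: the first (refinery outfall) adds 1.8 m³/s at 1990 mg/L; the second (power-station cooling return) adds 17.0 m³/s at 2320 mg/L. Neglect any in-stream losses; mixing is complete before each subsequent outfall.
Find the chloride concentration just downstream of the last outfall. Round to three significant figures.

355 mg/L

After outfall 1: Q = 106.0 + 1.800 = 107.8 m³/s; C = (106.0·12.00 + 1.800·1990)/107.8 = 45.03 mg/L.
After outfall 2: Q = 107.8 + 17.00 = 124.8 m³/s; C = (107.8·45.03 + 17.00·2320)/124.8 = 354.9 mg/L.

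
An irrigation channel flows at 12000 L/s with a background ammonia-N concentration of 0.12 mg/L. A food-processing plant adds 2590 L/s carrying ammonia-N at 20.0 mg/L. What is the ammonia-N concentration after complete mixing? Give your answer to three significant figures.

3.65 mg/L

Conservation of mass: C = (12000·0.1200 + 2590·20.00) / 14590 = 53240/14590 = 3.649 mg/L.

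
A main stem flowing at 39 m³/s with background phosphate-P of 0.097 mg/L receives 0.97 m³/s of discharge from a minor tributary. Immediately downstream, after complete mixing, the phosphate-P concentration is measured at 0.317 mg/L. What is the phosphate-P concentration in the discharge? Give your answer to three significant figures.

9.16 mg/L

Mass balance: 39.00·0.09700 + 0.9700·Cₑ = 39.97·0.3170
→ Cₑ = (39.97·0.3170 − 39.00·0.09700) / 0.9700 = 9.162 mg/L.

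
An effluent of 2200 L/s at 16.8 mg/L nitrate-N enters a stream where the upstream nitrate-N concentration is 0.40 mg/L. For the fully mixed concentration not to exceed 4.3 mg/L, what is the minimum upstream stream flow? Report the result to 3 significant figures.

7050 L/s

Set C_mix = 4.3: (Q·0.4000 + 2200·16.80) / (Q + 2200) = 4.3
→ Q = 2200·(16.80 − 4.3)/(4.3 − 0.4000) = 7051 L/s.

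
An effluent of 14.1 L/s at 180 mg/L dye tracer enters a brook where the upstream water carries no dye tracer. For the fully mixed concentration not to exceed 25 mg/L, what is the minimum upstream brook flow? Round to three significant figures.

87.4 L/s

Set C_mix = 25: (Q·0 + 14.10·180.0) / (Q + 14.10) = 25
→ Q = 14.10·(180.0 − 25)/(25 − 0) = 87.42 L/s.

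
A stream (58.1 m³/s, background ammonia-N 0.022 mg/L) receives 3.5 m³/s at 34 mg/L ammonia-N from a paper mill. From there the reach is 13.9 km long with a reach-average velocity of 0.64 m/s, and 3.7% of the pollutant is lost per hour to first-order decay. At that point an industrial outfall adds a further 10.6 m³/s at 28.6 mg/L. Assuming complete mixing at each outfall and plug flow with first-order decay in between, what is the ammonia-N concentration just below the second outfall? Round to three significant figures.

5.53 mg/L

Mixed concentration C = ΣQC/ΣQ = (58.10·0.02200 + 3.500·34.00) / 61.60 = 120.3/61.60 = 1.953 mg/L; combined flow 61.60 m³/s.
Travel time t = 13.9·1000 / 0.64 = 21720 s = 6.033 h.
3.7%/h lost → k = −ln(1 − 0.037) = 0.03770 h⁻¹.
First-order decay: C = 1.953·exp(−k·t) = 1.953·0.7966 = 1.555 mg/L.
Second outfall: C = (61.60·1.555 + 10.60·28.60)/72.20 = 5.526 mg/L.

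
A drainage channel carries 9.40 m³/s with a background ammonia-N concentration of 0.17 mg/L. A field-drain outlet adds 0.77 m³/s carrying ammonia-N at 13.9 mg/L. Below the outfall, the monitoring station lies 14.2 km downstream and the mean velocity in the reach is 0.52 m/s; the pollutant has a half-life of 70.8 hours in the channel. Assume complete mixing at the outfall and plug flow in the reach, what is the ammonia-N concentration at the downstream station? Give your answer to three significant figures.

After mixing, C = (9.400·0.1700 + 0.7700·13.90) / 10.17 = 12.30/10.17 = 1.210 mg/L.
Travel time t = 14.2·1000 / 0.52 = 27310 s = 7.585 h.
Half-life 70.8 h → k = ln 2 / 70.8 = 0.009790 h⁻¹ = 0.2350 d⁻¹.
After decay, C = 1.210 × e^(−kt) = 1.210 × 0.9284 = 1.123 mg/L.

1.12 mg/L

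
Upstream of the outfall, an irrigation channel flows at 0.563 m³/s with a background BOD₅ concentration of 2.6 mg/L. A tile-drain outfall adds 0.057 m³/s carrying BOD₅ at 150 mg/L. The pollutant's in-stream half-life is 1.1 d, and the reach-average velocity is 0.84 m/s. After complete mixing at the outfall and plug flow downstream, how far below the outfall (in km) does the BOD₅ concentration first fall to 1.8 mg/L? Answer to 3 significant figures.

253 km

Mixed concentration C = ΣQC/ΣQ = (0.5630·2.600 + 0.05700·150.0) / 0.6200 = 10.01/0.6200 = 16.15 mg/L.
Half-life 1.1 d → k = ln 2 / 1.1 = 0.6301 d⁻¹.
Set 16.15·exp(−k·t) = 1.8 → t = ln(16.15/1.8)/k = 300900 s = 83.57 h.
Distance = v·t = 0.84·300900 = 252700 m = 252.7 km.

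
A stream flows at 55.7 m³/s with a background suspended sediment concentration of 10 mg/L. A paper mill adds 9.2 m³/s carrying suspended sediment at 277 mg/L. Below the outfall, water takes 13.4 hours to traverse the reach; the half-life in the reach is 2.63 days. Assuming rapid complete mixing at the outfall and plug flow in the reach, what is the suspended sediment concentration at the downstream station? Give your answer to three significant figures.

41.3 mg/L

After mixing, C = (55.70·10.00 + 9.200·277.0) / 64.90 = 3105/64.90 = 47.85 mg/L.
Half-life 2.63 d → k = ln 2 / 2.63 = 0.2636 d⁻¹.
After decay, C = 47.85 × e^(−kt) = 47.85 × 0.8632 = 41.30 mg/L.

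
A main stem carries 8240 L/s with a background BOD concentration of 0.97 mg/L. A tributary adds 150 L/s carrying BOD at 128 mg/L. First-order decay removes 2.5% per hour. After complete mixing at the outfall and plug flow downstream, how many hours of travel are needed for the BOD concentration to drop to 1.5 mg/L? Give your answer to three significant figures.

30.4 h

Mixed concentration C = ΣQC/ΣQ = (8240·0.9700 + 150.0·128.0) / 8390 = 27190/8390 = 3.241 mg/L.
2.5%/h lost → k = −ln(1 − 0.025) = 0.02532 h⁻¹.
3.241·exp(−k·t) = 1.5 → t = ln(3.241/1.5)/k = 109600 s = 30.43 h.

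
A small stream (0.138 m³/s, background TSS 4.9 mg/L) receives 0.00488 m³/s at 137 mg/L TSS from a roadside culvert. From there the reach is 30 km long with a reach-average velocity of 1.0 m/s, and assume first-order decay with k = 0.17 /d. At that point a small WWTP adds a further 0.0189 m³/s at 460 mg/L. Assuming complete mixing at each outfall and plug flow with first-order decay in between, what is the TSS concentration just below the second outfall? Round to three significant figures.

Conservation of mass: C = (0.1380·4.900 + 0.004880·137.0) / 0.1429 = 1.345/0.1429 = 9.412 mg/L; combined flow 0.1429 m³/s.
Travel time t = 30·1000 / 1.0 = 30000 s = 8.333 h.
After decay, C = 9.412 × e^(−kt) = 9.412 × 0.9427 = 8.872 mg/L.
Second outfall: C = (0.1429·8.872 + 0.01890·460.0)/0.1618 = 61.58 mg/L.

61.6 mg/L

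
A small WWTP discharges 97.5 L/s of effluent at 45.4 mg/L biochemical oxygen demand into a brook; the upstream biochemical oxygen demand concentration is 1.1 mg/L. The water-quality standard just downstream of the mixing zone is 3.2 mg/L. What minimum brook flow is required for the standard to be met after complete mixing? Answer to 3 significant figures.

1960 L/s

Set C_mix = 3.2: (Q·1.100 + 97.50·45.40) / (Q + 97.50) = 3.2
→ Q = 97.50·(45.40 − 3.2)/(3.2 − 1.100) = 1959 L/s.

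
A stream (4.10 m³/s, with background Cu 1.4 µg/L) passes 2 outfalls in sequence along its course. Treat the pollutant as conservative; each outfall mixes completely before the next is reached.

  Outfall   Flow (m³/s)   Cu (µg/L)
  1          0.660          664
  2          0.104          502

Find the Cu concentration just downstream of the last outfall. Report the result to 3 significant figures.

102 µg/L

Outfall 1: combined Q = 4.760 m³/s; C = (4.100·1.400 + 0.6600·664.0)/4.760 = 93.27 µg/L.
Outfall 2: combined Q = 4.864 m³/s; C = (4.760·93.27 + 0.1040·502.0)/4.864 = 102.0 µg/L.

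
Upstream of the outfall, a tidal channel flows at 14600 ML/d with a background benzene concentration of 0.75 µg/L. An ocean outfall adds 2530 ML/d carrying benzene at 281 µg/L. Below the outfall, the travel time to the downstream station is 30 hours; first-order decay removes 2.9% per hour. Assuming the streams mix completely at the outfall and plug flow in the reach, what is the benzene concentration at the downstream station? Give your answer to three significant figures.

17.4 µg/L

Flow-weighted average: C = (14600·0.7500 + 2530·281.0) / 17130 = 721900/17130 = 42.14 µg/L.
2.9%/h lost → k = −ln(1 − 0.029) = 0.02943 h⁻¹.
After decay, C = 42.14 × e^(−kt) = 42.14 × 0.4136 = 17.43 µg/L.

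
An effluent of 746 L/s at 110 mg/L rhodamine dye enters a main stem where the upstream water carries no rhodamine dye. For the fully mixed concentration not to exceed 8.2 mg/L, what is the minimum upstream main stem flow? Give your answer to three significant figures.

Set C_mix = 8.2: (Q·0 + 746.0·110.0) / (Q + 746.0) = 8.2
→ Q = 746.0·(110.0 − 8.2)/(8.2 − 0) = 9261 L/s.

9260 L/s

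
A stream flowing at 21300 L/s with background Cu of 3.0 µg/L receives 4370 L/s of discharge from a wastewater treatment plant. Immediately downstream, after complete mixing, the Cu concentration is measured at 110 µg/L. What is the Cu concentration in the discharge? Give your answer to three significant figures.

Mass balance: 21300·3.000 + 4370·Cₑ = 25670·110.0
→ Cₑ = (25670·110.0 − 21300·3.000) / 4370 = 631.5 µg/L.

632 µg/L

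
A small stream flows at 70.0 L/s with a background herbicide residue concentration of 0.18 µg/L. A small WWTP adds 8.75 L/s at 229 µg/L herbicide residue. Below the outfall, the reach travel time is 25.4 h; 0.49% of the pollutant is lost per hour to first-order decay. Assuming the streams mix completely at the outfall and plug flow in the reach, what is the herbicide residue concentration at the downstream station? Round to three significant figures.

22.6 µg/L

After mixing, C = (70.00·0.1800 + 8.750·229.0) / 78.75 = 2016/78.75 = 25.60 µg/L.
0.49%/h lost → k = −ln(1 − 0.0049) = 0.004912 h⁻¹.
Decay over the reach: 25.60·exp(−kt) = 25.60·0.8827 = 22.60 µg/L.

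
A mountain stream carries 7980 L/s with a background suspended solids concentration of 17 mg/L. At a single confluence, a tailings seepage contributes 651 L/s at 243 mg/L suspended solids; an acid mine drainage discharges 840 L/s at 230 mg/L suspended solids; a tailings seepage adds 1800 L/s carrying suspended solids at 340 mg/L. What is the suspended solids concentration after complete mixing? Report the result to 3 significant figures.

97.5 mg/L

Flow-weighted average: C = (7980·17.00 + 651.0·243.0 + 840.0·230.0 + 1800·340.0) / 11270 = 1099000/11270 = 97.51 mg/L.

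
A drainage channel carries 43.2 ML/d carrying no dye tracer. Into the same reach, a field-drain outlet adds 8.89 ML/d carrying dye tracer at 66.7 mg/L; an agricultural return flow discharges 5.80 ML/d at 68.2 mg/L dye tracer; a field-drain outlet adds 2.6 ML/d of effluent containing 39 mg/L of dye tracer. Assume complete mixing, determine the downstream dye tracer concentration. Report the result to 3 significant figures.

Flow-weighted average: C = (43.20·0 + 8.890·66.70 + 5.800·68.20 + 2.600·39.00) / 60.49 = 1090/60.49 = 18.02 mg/L.

18.0 mg/L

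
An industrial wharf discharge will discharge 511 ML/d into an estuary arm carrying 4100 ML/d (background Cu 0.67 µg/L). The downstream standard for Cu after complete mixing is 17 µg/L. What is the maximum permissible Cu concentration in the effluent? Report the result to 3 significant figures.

148 µg/L

At the limit, (Qr·Cr + Qe·Cₑ)/(Qr + Qe) = 17:
Cₑ = (4611·17 − 4100·0.6700) / 511.0 = 148.0 µg/L.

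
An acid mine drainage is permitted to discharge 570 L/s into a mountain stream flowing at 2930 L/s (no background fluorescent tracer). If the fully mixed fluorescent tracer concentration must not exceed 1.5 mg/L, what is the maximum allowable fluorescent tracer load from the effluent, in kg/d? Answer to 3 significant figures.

Mass balance at the limit: 2930·0 + 570.0·Cₑ = 3500·1.5 → Cₑ = 9.211 mg/L.
570.0 L/s = 0.5700 m³/s. Load = 0.5700 m³/s × 9.211 g/m³ × 86 400 s/d = 453.6 kg/d.

454 kg/d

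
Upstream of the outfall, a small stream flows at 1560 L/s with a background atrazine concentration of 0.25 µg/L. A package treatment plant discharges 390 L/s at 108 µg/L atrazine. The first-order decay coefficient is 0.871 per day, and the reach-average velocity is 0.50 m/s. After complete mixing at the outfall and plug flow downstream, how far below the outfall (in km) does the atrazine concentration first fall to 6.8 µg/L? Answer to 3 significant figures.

Mass balance: C = (1560·0.2500 + 390.0·108.0) / 1950 = 42510/1950 = 21.80 µg/L.
Set 21.80·exp(−k·t) = 6.8 → t = ln(21.80/6.8)/k = 115600 s = 32.10 h.
Distance = v·t = 0.50·115600 = 57780 m = 57.78 km.

57.8 km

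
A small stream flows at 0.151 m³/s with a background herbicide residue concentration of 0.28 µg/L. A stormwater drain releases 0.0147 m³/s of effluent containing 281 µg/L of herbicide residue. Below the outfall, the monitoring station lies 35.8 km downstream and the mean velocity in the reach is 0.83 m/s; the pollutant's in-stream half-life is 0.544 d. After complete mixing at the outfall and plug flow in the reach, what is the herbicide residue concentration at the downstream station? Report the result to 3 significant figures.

After mixing, C = (0.1510·0.2800 + 0.01470·281.0) / 0.1657 = 4.173/0.1657 = 25.18 µg/L.
Travel time t = 35.8·1000 / 0.83 = 43130 s = 11.98 h.
Half-life 0.544 d → k = ln 2 / 0.544 = 1.274 d⁻¹.
After decay, C = 25.18 × e^(−kt) = 25.18 × 0.5294 = 13.33 µg/L.

13.3 µg/L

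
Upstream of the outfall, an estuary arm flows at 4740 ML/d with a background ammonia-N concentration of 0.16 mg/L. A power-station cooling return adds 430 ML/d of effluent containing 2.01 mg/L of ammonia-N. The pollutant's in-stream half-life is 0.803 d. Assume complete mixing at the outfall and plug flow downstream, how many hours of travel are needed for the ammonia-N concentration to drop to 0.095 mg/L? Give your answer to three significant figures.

Flow-weighted average: C = (4740·0.1600 + 430.0·2.010) / 5170 = 1623/5170 = 0.3139 mg/L.
Half-life 0.803 d → k = ln 2 / 0.803 = 0.8632 d⁻¹.
0.3139·exp(−k·t) = 0.095 → t = ln(0.3139/0.095)/k = 119600 s = 33.23 h.

33.2 h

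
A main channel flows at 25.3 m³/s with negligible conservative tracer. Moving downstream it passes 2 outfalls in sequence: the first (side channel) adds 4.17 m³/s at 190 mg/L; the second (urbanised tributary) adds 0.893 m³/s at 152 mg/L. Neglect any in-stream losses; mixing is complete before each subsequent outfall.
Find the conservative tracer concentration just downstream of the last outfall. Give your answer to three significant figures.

Below outfall 1: Q → 29.47 m³/s, C = (25.30·0 + 4.170·190.0)/29.47 = 26.88 mg/L.
Below outfall 2: Q → 30.36 m³/s, C = (29.47·26.88 + 0.8930·152.0)/30.36 = 30.56 mg/L.

30.6 mg/L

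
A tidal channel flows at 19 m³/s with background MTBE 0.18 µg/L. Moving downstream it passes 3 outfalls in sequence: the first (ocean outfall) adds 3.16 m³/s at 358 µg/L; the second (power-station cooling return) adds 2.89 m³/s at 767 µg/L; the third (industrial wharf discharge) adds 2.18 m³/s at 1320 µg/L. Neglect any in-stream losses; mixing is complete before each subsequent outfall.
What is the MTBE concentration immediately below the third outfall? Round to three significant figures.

229 µg/L

After outfall 1: Q = 19.00 + 3.160 = 22.16 m³/s; C = (19.00·0.1800 + 3.160·358.0)/22.16 = 51.20 µg/L.
After outfall 2: Q = 22.16 + 2.890 = 25.05 m³/s; C = (22.16·51.20 + 2.890·767.0)/25.05 = 133.8 µg/L.
After outfall 3: Q = 25.05 + 2.180 = 27.23 m³/s; C = (25.05·133.8 + 2.180·1320)/27.23 = 228.8 µg/L.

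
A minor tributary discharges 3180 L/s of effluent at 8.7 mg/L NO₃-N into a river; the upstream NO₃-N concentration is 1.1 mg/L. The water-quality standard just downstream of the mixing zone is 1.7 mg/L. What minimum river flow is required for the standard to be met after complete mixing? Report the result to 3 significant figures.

Set C_mix = 1.7: (Q·1.100 + 3180·8.700) / (Q + 3180) = 1.7
→ Q = 3180·(8.700 − 1.7)/(1.7 − 1.100) = 37100 L/s.

37100 L/s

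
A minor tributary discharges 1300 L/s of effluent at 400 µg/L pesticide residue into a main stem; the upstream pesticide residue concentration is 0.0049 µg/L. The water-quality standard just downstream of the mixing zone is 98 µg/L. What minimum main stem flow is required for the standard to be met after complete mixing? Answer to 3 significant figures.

Set C_mix = 98: (Q·0.004900 + 1300·400.0) / (Q + 1300) = 98
→ Q = 1300·(400.0 − 98)/(98 − 0.004900) = 4006 L/s.

4010 L/s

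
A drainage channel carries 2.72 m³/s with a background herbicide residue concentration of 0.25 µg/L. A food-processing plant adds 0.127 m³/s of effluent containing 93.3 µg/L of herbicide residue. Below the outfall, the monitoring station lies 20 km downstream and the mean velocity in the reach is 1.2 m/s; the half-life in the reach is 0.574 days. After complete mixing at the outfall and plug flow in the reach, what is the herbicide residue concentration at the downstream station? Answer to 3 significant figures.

3.49 µg/L

Conservation of mass: C = (2.720·0.2500 + 0.1270·93.30) / 2.847 = 12.53/2.847 = 4.401 µg/L.
Travel time t = 20·1000 / 1.2 = 16670 s = 4.630 h.
Half-life 0.574 d → k = ln 2 / 0.574 = 1.208 d⁻¹.
Decay over the reach: 4.401·exp(−kt) = 4.401·0.7922 = 3.486 µg/L.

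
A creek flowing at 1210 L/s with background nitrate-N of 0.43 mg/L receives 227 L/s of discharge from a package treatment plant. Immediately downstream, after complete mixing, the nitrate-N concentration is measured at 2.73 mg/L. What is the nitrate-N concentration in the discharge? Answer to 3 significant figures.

15.0 mg/L

Mass balance: 1210·0.4300 + 227.0·Cₑ = 1437·2.730
→ Cₑ = (1437·2.730 − 1210·0.4300) / 227.0 = 14.99 mg/L.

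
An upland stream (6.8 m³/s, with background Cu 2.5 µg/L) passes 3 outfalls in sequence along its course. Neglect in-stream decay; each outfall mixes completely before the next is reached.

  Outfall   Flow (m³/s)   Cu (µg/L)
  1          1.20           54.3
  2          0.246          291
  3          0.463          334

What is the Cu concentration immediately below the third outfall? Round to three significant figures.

Outfall 1: combined Q = 8.000 m³/s; C = (6.800·2.500 + 1.200·54.30)/8.000 = 10.27 µg/L.
Outfall 2: combined Q = 8.246 m³/s; C = (8.000·10.27 + 0.2460·291.0)/8.246 = 18.64 µg/L.
Outfall 3: combined Q = 8.709 m³/s; C = (8.246·18.64 + 0.4630·334.0)/8.709 = 35.41 µg/L.

35.4 µg/L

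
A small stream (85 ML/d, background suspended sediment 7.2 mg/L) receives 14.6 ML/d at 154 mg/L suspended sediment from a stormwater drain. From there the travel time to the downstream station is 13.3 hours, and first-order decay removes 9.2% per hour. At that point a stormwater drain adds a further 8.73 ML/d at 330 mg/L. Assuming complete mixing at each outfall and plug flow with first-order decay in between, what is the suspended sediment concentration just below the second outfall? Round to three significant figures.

Mass balance: C = (85.00·7.200 + 14.60·154.0) / 99.60 = 2860/99.60 = 28.72 mg/L; combined flow 99.60 ML/d.
9.2%/h lost → k = −ln(1 − 0.092) = 0.09651 h⁻¹.
Applying C = C₀e^(−kt): 28.72 × 0.2770 = 7.956 mg/L.
Second outfall: C = (99.60·7.956 + 8.730·330.0)/108.3 = 33.91 mg/L.

33.9 mg/L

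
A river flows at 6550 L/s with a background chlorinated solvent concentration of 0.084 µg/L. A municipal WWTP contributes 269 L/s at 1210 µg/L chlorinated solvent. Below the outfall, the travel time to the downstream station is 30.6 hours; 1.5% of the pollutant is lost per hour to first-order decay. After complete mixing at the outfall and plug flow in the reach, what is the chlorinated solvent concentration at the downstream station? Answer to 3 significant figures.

Mixed concentration C = ΣQC/ΣQ = (6550·0.08400 + 269.0·1210) / 6819 = 326000/6819 = 47.81 µg/L.
1.5%/h lost → k = −ln(1 − 0.015) = 0.01511 h⁻¹.
After decay, C = 47.81 × e^(−kt) = 47.81 × 0.6297 = 30.11 µg/L.

30.1 µg/L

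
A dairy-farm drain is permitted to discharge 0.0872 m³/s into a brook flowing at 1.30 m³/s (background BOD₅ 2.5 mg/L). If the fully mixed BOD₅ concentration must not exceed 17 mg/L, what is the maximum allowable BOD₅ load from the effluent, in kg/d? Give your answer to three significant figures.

1760 kg/d

Mass balance at the limit: 1.300·2.500 + 0.08720·Cₑ = 1.387·17 → Cₑ = 233.2 mg/L.
Load = 0.08720 m³/s × 233.2 g/m³ × 86 400 s/d = 1757 kg/d.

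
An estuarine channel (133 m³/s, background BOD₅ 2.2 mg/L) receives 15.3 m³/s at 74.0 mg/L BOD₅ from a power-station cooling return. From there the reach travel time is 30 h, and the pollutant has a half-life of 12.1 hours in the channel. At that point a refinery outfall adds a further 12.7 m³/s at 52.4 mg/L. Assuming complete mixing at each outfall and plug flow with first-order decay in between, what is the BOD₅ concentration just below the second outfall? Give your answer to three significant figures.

5.72 mg/L

Flow-weighted average: C = (133.0·2.200 + 15.30·74.00) / 148.3 = 1425/148.3 = 9.608 mg/L; combined flow 148.3 m³/s.
Half-life 12.1 h → k = ln 2 / 12.1 = 0.05728 h⁻¹ = 1.375 d⁻¹.
After decay, C = 9.608 × e^(−kt) = 9.608 × 0.1793 = 1.723 mg/L.
Second outfall: C = (148.3·1.723 + 12.70·52.40)/161.0 = 5.720 mg/L.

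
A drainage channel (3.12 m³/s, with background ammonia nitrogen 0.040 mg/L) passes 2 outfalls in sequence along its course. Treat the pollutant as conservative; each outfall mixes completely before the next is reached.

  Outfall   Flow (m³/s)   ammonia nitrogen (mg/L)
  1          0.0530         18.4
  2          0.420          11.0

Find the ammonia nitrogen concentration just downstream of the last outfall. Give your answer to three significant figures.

After outfall 1: Q = 3.120 + 0.05300 = 3.173 m³/s; C = (3.120·0.04000 + 0.05300·18.40)/3.173 = 0.3467 mg/L.
After outfall 2: Q = 3.173 + 0.4200 = 3.593 m³/s; C = (3.173·0.3467 + 0.4200·11.00)/3.593 = 1.592 mg/L.

1.59 mg/L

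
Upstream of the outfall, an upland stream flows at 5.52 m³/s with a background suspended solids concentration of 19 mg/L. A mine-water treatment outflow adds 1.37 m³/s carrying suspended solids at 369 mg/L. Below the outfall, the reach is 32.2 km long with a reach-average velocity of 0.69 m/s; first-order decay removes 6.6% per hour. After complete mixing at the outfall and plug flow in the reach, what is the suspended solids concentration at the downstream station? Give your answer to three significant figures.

Mass balance: C = (5.520·19.00 + 1.370·369.0) / 6.890 = 610.4/6.890 = 88.59 mg/L.
Travel time t = 32.2·1000 / 0.69 = 46670 s = 12.96 h.
6.6%/h lost → k = −ln(1 − 0.066) = 0.06828 h⁻¹.
First-order decay: C = 88.59·exp(−k·t) = 88.59·0.4127 = 36.56 mg/L.

36.6 mg/L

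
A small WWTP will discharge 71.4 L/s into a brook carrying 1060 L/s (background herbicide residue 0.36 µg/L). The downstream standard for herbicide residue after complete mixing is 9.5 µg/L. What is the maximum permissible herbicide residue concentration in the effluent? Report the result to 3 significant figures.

145 µg/L

At the limit, (Qr·Cr + Qe·Cₑ)/(Qr + Qe) = 9.5:
Cₑ = (1131·9.5 − 1060·0.3600) / 71.40 = 145.2 µg/L.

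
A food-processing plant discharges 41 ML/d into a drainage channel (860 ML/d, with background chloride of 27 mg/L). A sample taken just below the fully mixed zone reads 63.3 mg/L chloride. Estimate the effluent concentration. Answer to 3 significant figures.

Mass balance: 860.0·27.00 + 41.00·Cₑ = 901.0·63.30
→ Cₑ = (901.0·63.30 − 860.0·27.00) / 41.00 = 824.7 mg/L.

825 mg/L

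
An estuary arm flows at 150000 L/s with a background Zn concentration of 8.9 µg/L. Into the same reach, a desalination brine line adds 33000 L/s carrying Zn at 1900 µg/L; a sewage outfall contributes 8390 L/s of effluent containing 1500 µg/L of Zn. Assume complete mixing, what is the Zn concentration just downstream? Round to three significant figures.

400 µg/L

Mixed concentration C = ΣQC/ΣQ = (150000·8.900 + 33000·1900 + 8390·1500) / 191400 = 76620000/191400 = 400.3 µg/L.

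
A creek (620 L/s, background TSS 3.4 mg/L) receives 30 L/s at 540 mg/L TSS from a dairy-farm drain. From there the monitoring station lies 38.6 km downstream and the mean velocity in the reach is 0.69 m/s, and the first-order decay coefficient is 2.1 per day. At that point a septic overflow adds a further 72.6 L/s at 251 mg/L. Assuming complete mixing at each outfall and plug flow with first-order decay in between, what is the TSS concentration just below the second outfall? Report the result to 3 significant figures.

Conservation of mass: C = (620.0·3.400 + 30.00·540.0) / 650.0 = 18310/650.0 = 28.17 mg/L; combined flow 650.0 L/s.
Travel time t = 38.6·1000 / 0.69 = 55940 s = 15.54 h.
Applying C = C₀e^(−kt): 28.17 × 0.2567 = 7.231 mg/L.
At the second outfall, C = (650.0·7.231 + 72.60·251.0) / (650.0 + 72.60) = 31.72 mg/L.

31.7 mg/L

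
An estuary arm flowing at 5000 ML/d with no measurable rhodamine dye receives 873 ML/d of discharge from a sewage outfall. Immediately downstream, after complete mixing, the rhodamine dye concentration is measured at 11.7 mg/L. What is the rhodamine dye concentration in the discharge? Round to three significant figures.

78.7 mg/L

Mass balance: 5000·0 + 873.0·Cₑ = 5873·11.70
→ Cₑ = (5873·11.70 − 5000·0) / 873.0 = 78.71 mg/L.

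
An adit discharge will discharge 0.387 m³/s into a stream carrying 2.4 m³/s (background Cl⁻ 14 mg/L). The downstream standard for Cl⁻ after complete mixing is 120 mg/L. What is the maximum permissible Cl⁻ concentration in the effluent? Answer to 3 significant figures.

At the limit, (Qr·Cr + Qe·Cₑ)/(Qr + Qe) = 120:
Cₑ = (2.787·120 − 2.400·14.00) / 0.3870 = 777.4 mg/L.

777 mg/L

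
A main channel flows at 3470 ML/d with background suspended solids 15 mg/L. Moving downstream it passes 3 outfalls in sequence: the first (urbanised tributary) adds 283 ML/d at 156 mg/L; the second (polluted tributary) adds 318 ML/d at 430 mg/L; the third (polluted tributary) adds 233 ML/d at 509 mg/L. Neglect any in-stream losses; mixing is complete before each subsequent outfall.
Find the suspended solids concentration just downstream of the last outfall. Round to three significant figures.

Outfall 1: combined Q = 3753 ML/d; C = (3470·15.00 + 283.0·156.0)/3753 = 25.63 mg/L.
Outfall 2: combined Q = 4071 ML/d; C = (3753·25.63 + 318.0·430.0)/4071 = 57.22 mg/L.
Outfall 3: combined Q = 4304 ML/d; C = (4071·57.22 + 233.0·509.0)/4304 = 81.68 mg/L.

81.7 mg/L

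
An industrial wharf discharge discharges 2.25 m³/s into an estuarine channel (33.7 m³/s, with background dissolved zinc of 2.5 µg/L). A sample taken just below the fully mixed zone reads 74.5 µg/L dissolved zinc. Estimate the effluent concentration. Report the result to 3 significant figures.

Mass balance: 33.70·2.500 + 2.250·Cₑ = 35.95·74.50
→ Cₑ = (35.95·74.50 − 33.70·2.500) / 2.250 = 1153 µg/L.

1150 µg/L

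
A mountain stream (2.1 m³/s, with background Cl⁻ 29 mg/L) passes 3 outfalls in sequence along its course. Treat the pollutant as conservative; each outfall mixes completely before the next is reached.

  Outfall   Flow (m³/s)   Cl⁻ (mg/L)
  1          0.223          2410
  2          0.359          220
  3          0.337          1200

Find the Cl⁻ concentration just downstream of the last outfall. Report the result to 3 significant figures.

358 mg/L

After outfall 1: Q = 2.100 + 0.2230 = 2.323 m³/s; C = (2.100·29.00 + 0.2230·2410)/2.323 = 257.6 mg/L.
After outfall 2: Q = 2.323 + 0.3590 = 2.682 m³/s; C = (2.323·257.6 + 0.3590·220.0)/2.682 = 252.5 mg/L.
After outfall 3: Q = 2.682 + 0.3370 = 3.019 m³/s; C = (2.682·252.5 + 0.3370·1200)/3.019 = 358.3 mg/L.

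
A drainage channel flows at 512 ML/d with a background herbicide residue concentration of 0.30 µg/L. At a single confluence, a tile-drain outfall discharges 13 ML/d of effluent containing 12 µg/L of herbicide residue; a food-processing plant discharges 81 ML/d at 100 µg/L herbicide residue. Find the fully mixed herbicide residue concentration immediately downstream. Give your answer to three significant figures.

13.9 µg/L

Conservation of mass: C = (512.0·0.3000 + 13.00·12.00 + 81.00·100.0) / 606.0 = 8410/606.0 = 13.88 µg/L.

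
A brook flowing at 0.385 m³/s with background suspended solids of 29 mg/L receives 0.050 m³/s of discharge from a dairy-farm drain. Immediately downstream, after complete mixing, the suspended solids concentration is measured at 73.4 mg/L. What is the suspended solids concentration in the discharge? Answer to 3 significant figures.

415 mg/L

Mass balance: 0.3850·29.00 + 0.05000·Cₑ = 0.4350·73.40
→ Cₑ = (0.4350·73.40 − 0.3850·29.00) / 0.05000 = 415.3 mg/L.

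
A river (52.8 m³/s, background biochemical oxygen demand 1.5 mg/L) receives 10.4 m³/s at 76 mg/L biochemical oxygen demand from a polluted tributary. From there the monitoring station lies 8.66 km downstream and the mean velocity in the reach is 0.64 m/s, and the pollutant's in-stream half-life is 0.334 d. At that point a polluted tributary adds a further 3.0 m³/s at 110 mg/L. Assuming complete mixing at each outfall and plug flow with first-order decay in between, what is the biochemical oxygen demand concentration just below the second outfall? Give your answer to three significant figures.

14.5 mg/L

Mixed concentration C = ΣQC/ΣQ = (52.80·1.500 + 10.40·76.00) / 63.20 = 869.6/63.20 = 13.76 mg/L; combined flow 63.20 m³/s.
Travel time t = 8.66·1000 / 0.64 = 13530 s = 3.759 h.
Half-life 0.334 d → k = ln 2 / 0.334 = 2.075 d⁻¹.
First-order decay: C = 13.76·exp(−k·t) = 13.76·0.7225 = 9.941 mg/L.
Second outfall: C = (63.20·9.941 + 3.000·110.0)/66.20 = 14.48 mg/L.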